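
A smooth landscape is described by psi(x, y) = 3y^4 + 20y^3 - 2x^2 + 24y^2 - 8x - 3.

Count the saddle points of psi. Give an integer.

2

psi separates as a function of x plus a function of y, so ∇psi=0 decouples.
∂psi/∂x = -4(x + 2) = 0 at x ∈ {-2}; ∂psi/∂y = 12y(y + 1)(y + 4) = 0 at y ∈ {-4, -1, 0}.
The Hessian is diagonal: diag(psi_xx, psi_yy). Second derivatives: psi_xx(-2)=-4; psi_yy(-4)=144, psi_yy(-1)=-36, psi_yy(0)=48.
Saddle points occur where the two diagonal entries have opposite signs: (-2, -4), (-2, 0). Count: 2.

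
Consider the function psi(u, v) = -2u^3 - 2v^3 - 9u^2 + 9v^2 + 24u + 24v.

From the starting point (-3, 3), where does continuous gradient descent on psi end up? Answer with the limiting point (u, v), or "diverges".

(-4, -1)

psi is separable, so gradient descent decouples: u follows -∂psi/∂u, v follows -∂psi/∂v.
∂psi/∂u = -6(u - 1)(u + 4); at u=-3 this is 24, so u decreases.
∂psi/∂v = -6(v - 4)(v + 1); at v=3 this is 24, so v decreases.
u converges to its nearest critical value -4 (a local min of the u-part); v converges to -1. The iterate converges to (-4, -1).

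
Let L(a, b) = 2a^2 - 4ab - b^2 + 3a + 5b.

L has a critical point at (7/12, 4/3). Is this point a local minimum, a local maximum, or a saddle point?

The Hessian of L is constant: H = [[4, -4], [-4, -2]].
det(H) = 4·(-2) − (-4)² = -24.
Since det(H) < 0, H is indefinite and the critical point is a saddle point.

saddle point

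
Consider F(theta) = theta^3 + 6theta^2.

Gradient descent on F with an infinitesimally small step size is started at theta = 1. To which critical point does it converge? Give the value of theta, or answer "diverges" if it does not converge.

0

F'(theta) = 3theta(theta + 4), so F'(1) = 15.
Gradient descent moves in the -F' direction, i.e. theta is decreasing.
The nearest critical point in that direction is theta = 0, where F'' = 12 > 0 (a local minimum). The iterate converges there.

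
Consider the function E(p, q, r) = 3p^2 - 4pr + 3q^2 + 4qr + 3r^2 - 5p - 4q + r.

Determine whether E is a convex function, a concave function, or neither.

E is quadratic, so its Hessian is the constant matrix H = [[6, 0, -4], [0, 6, 4], [-4, 4, 6]].
Leading principal minors: 6, 36, 24.
All positive ⇒ H ≻ 0 ⇒ convex.

convex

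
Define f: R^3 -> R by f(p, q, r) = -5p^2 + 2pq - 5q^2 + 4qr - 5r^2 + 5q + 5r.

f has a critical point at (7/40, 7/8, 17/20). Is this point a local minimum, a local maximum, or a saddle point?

The Hessian is constant: H = [[-10, 2, 0], [2, -10, 4], [0, 4, -10]].
Leading principal minors: Δ₁ = -10, Δ₂ = 96, Δ₃ = -800.
The minors alternate sign starting negative (−, +, −), so H is negative definite: a local maximum.

local maximum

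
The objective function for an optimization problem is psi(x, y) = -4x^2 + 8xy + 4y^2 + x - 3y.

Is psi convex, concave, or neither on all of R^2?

neither

psi is quadratic, so its Hessian is the constant matrix H = [[-8, 8], [8, 8]].
det(H) = -128, tr(H) = 0.
det(H) < 0, so H is indefinite: neither convex nor concave.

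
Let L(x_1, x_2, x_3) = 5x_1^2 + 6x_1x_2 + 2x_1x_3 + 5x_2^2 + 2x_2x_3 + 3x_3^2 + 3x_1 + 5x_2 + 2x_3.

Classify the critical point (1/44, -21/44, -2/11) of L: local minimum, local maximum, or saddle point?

local minimum

The Hessian is constant: H = [[10, 6, 2], [6, 10, 2], [2, 2, 6]].
Leading principal minors: Δ₁ = 10, Δ₂ = 64, Δ₃ = 352.
All leading minors are positive, so H is positive definite: a local minimum.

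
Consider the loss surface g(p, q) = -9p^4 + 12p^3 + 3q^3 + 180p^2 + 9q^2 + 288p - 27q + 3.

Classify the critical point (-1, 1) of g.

local minimum

The mixed partial ∂²g/∂p∂q is 0, so the Hessian at any point is diag(g_pp, g_qq) = diag(36(-3p^2 + 2p + 10), 18(q + 1)).
At (-1, 1): H = diag(180, 36).
Both eigenvalues are positive, so H is positive definite: a local minimum.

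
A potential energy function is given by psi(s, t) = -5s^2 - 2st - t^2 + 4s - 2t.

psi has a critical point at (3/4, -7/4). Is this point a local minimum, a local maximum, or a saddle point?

The Hessian of psi is constant: H = [[-10, -2], [-2, -2]].
det(H) = (-10)·(-2) − (-2)² = 16.
det(H) > 0 and tr(H) = -12 < 0, so H is negative definite and the point is a local maximum.

local maximum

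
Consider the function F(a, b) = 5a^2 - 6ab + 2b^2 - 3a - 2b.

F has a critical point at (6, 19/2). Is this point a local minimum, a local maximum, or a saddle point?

The Hessian of F is constant: H = [[10, -6], [-6, 4]].
det(H) = 10·4 − (-6)² = 4.
det(H) > 0 and tr(H) = 14 > 0, so H is positive definite and the point is a local minimum.

local minimum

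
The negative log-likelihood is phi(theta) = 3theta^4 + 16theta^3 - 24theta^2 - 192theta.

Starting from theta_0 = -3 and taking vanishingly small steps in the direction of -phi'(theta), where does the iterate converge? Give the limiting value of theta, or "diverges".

phi'(theta) = 12(theta - 2)(theta + 2)(theta + 4), so phi'(-3) = 60.
Gradient descent moves in the -phi' direction, i.e. theta is decreasing.
The nearest critical point in that direction is theta = -4, where phi'' = 144 > 0 (a local minimum). The iterate converges there.

-4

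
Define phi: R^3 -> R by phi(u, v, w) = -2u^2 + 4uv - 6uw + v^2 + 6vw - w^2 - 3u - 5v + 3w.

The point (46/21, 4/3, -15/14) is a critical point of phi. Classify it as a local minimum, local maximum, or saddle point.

The Hessian is constant: H = [[-4, 4, -6], [4, 2, 6], [-6, 6, -2]].
Leading principal minors: Δ₁ = -4, Δ₂ = -24, Δ₃ = -168.
The minors fit neither the all-positive nor the alternating-sign pattern, so H is indefinite: a saddle point.

saddle point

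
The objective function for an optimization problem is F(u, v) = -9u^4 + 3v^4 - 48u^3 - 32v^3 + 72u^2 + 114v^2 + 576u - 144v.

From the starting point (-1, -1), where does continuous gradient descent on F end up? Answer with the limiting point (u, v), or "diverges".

(-2, 1)

F is separable, so gradient descent decouples: u follows -∂F/∂u, v follows -∂F/∂v.
∂F/∂u = -36(u - 2)(u + 2)(u + 4); at u=-1 this is 324, so u decreases.
∂F/∂v = 12(v - 4)(v - 3)(v - 1); at v=-1 this is -480, so v increases.
u converges to its nearest critical value -2 (a local min of the u-part); v converges to 1. The iterate converges to (-2, 1).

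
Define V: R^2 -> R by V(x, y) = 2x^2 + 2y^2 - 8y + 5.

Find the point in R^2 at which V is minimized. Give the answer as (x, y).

(0, 2)

V(x,y) separates as P(x) + Q(y) + 5, so its minimum is min P + min Q + 5.
P'(x) = 4x vanishes at x ∈ {0}; Q'(y) = 4y - 8 vanishes at y ∈ {2}.
Local minima of P (where P''>0): P(0)=0. Local minima of Q: Q(2)=-8.
So the global minimum of V is P(0) + Q(2) + 5 = 0 − 8 + 5 = -3, attained at (0, 2).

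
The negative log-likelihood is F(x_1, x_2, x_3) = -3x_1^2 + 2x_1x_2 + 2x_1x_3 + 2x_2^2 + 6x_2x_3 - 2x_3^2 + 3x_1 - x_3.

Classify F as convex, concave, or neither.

neither

F is quadratic, so its Hessian is the constant matrix H = [[-6, 2, 2], [2, 4, 6], [2, 6, -4]].
Leading principal minors: -6, -28, 360.
Neither pattern holds ⇒ H is indefinite ⇒ neither convex nor concave.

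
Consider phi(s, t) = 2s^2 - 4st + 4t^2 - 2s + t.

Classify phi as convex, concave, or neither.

convex

phi is quadratic, so its Hessian is the constant matrix H = [[4, -4], [-4, 8]].
det(H) = 16, tr(H) = 12.
det(H) > 0 and tr(H) > 0, so H is positive definite everywhere: convex.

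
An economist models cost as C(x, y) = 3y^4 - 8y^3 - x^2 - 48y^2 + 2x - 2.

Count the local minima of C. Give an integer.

C separates as a function of x plus a function of y, so ∇C=0 decouples.
∂C/∂x = -2(x - 1) = 0 at x ∈ {1}; ∂C/∂y = 12y(y - 4)(y + 2) = 0 at y ∈ {-2, 0, 4}.
The Hessian is diagonal: diag(C_xx, C_yy). Second derivatives: C_xx(1)=-2; C_yy(-2)=144, C_yy(0)=-96, C_yy(4)=288.
Local minima occur where both diagonal entries positive: none. Count: 0.

0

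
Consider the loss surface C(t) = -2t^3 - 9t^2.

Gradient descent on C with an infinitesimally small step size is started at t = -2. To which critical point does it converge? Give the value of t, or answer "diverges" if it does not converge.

-3

C'(t) = -6t(t + 3), so C'(-2) = 12.
Gradient descent moves in the -C' direction, i.e. t is decreasing.
The nearest critical point in that direction is t = -3, where C'' = 18 > 0 (a local minimum). The iterate converges there.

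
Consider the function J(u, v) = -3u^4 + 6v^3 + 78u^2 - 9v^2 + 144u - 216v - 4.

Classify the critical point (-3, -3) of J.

local maximum

The mixed partial ∂²J/∂u∂v is 0, so the Hessian at any point is diag(J_uu, J_vv) = diag(12(-3u^2 + 13), 18(2v - 1)).
At (-3, -3): H = diag(-168, -126).
Both eigenvalues are negative, so H is negative definite: a local maximum.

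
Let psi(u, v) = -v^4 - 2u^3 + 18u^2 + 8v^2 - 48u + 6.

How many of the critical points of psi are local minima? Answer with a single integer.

1

psi separates as a function of u plus a function of v, so ∇psi=0 decouples.
∂psi/∂u = -6(u - 4)(u - 2) = 0 at u ∈ {2, 4}; ∂psi/∂v = -4v(v - 2)(v + 2) = 0 at v ∈ {-2, 0, 2}.
The Hessian is diagonal: diag(psi_uu, psi_vv). Second derivatives: psi_uu(2)=12, psi_uu(4)=-12; psi_vv(-2)=-32, psi_vv(0)=16, psi_vv(2)=-32.
Local minima occur where both diagonal entries positive: (2, 0). Count: 1.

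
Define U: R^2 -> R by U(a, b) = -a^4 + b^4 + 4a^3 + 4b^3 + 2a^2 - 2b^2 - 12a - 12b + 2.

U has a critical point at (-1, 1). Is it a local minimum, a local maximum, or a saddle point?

The mixed partial ∂²U/∂a∂b is 0, so the Hessian at any point is diag(U_aa, U_bb) = diag(4(-3a^2 + 6a + 1), 4(3b^2 + 6b - 1)).
At (-1, 1): H = diag(-32, 32).
The eigenvalues have opposite signs, so H is indefinite: a saddle point.

saddle point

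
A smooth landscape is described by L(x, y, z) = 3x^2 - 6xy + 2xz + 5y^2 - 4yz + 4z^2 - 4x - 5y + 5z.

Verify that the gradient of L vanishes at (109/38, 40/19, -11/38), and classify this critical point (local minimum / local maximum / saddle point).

∇L = (6x - 6y + 2z - 4, -6x + 10y - 4z - 5, 2x - 4y + 8z + 5); substituting (109/38, 40/19, -11/38) gives ∇L = (0, 0, 0), so (109/38, 40/19, -11/38) is indeed a critical point.
The Hessian is constant: H = [[6, -6, 2], [-6, 10, -4], [2, -4, 8]].
Leading principal minors: Δ₁ = 6, Δ₂ = 24, Δ₃ = 152.
All leading minors are positive, so H is positive definite: a local minimum.

local minimum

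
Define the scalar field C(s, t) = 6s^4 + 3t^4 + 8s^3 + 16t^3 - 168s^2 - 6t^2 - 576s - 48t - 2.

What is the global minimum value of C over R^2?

-3106

C(s,t) separates as P(s) + Q(t) − 2, so its minimum is min P + min Q − 2.
P'(s) = 24(s - 4)(s + 2)(s + 3) vanishes at s ∈ {-3, -2, 4}; Q'(t) = 12(t - 1)(t + 1)(t + 4) vanishes at t ∈ {-4, -1, 1}.
Local minima of P (where P''>0): P(-3)=486, P(4)=-2944. Local minima of Q: Q(-4)=-160, Q(1)=-35.
So the global minimum of C is P(4) + Q(-4) − 2 = -2944 − 160 − 2 = -3106, attained at (4, -4).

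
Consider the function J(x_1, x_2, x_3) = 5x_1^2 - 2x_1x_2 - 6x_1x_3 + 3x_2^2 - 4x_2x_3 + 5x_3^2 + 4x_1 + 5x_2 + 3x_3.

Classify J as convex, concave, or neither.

convex

J is quadratic, so its Hessian is the constant matrix H = [[10, -2, -6], [-2, 6, -4], [-6, -4, 10]].
Leading principal minors: 10, 56, 88.
All positive ⇒ H ≻ 0 ⇒ convex.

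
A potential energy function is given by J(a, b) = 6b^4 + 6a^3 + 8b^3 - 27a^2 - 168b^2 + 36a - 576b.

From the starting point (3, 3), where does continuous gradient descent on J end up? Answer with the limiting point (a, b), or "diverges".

J is separable, so gradient descent decouples: a follows -∂J/∂a, b follows -∂J/∂b.
∂J/∂a = 18(a - 2)(a - 1); at a=3 this is 36, so a decreases.
∂J/∂b = 24(b - 4)(b + 2)(b + 3); at b=3 this is -720, so b increases.
a converges to its nearest critical value 2 (a local min of the a-part); b converges to 4. The iterate converges to (2, 4).

(2, 4)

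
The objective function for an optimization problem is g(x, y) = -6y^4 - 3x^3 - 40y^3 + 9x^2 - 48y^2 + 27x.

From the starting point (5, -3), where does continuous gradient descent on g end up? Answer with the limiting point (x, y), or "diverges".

g is separable, so gradient descent decouples: x follows -∂g/∂x, y follows -∂g/∂y.
∂g/∂x = -9(x - 3)(x + 1); at x=5 this is -108, so x increases.
∂g/∂y = -24y(y + 1)(y + 4); at y=-3 this is -144, so y increases.
The x-coordinate has no critical point in that direction and runs off to infinity.

diverges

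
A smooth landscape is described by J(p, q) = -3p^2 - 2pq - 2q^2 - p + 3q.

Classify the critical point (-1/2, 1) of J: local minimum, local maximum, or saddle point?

The Hessian of J is constant: H = [[-6, -2], [-2, -4]].
det(H) = (-6)·(-4) − (-2)² = 20.
det(H) > 0 and tr(H) = -10 < 0, so H is negative definite and the point is a local maximum.

local maximum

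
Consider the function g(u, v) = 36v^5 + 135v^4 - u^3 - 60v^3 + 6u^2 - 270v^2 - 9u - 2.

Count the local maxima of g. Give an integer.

g separates as a function of u plus a function of v, so ∇g=0 decouples.
∂g/∂u = -3(u - 3)(u - 1) = 0 at u ∈ {1, 3}; ∂g/∂v = 180v(v - 1)(v + 1)(v + 3) = 0 at v ∈ {-3, -1, 0, 1}.
The Hessian is diagonal: diag(g_uu, g_vv). Second derivatives: g_uu(1)=6, g_uu(3)=-6; g_vv(-3)=-4320, g_vv(-1)=720, g_vv(0)=-540, g_vv(1)=1440.
Local maxima occur where both diagonal entries negative: (3, -3), (3, 0). Count: 2.

2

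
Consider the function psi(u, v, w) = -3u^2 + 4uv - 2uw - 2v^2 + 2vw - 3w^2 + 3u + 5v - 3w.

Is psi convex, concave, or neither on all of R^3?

concave

psi is quadratic, so its Hessian is the constant matrix H = [[-6, 4, -2], [4, -4, 2], [-2, 2, -6]].
Leading principal minors: -6, 8, -40.
Signs alternate −, +, − ⇒ H ≺ 0 ⇒ concave.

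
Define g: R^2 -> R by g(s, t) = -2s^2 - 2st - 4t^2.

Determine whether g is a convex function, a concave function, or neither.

g is quadratic, so its Hessian is the constant matrix H = [[-4, -2], [-2, -8]].
det(H) = 28, tr(H) = -12.
det(H) > 0 and tr(H) < 0, so H is negative definite everywhere: concave.

concave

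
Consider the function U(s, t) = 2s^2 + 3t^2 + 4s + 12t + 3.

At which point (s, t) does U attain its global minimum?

(-1, -2)

U(s,t) separates as P(s) + Q(t) + 3, so its minimum is min P + min Q + 3.
P'(s) = 4s + 4 vanishes at s ∈ {-1}; Q'(t) = 6(t + 2) vanishes at t ∈ {-2}.
Local minima of P (where P''>0): P(-1)=-2. Local minima of Q: Q(-2)=-12.
So the global minimum of U is P(-1) + Q(-2) + 3 = -2 − 12 + 3 = -11, attained at (-1, -2).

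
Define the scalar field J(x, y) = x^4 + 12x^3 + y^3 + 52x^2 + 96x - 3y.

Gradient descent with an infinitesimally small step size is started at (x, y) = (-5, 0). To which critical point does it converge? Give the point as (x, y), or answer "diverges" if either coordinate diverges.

(-4, 1)

J is separable, so gradient descent decouples: x follows -∂J/∂x, y follows -∂J/∂y.
∂J/∂x = 4(x + 2)(x + 3)(x + 4); at x=-5 this is -24, so x increases.
∂J/∂y = 3(y - 1)(y + 1); at y=0 this is -3, so y increases.
x converges to its nearest critical value -4 (a local min of the x-part); y converges to 1. The iterate converges to (-4, 1).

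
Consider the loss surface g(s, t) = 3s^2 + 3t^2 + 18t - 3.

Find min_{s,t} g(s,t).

g(s,t) separates as P(s) + Q(t) − 3, so its minimum is min P + min Q − 3.
P'(s) = 6s vanishes at s ∈ {0}; Q'(t) = 6(t + 3) vanishes at t ∈ {-3}.
Local minima of P (where P''>0): P(0)=0. Local minima of Q: Q(-3)=-27.
So the global minimum of g is P(0) + Q(-3) − 3 = 0 − 27 − 3 = -30, attained at (0, -3).

-30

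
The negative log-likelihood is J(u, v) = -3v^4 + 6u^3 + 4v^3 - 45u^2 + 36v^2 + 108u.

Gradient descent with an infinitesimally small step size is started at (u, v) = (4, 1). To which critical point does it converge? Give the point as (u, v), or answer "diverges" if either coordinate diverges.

J is separable, so gradient descent decouples: u follows -∂J/∂u, v follows -∂J/∂v.
∂J/∂u = 18(u - 3)(u - 2); at u=4 this is 36, so u decreases.
∂J/∂v = -12v(v - 3)(v + 2); at v=1 this is 72, so v decreases.
u converges to its nearest critical value 3 (a local min of the u-part); v converges to 0. The iterate converges to (3, 0).

(3, 0)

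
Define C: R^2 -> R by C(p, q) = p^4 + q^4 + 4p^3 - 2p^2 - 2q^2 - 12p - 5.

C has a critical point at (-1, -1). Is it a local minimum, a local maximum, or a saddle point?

saddle point

The mixed partial ∂²C/∂p∂q is 0, so the Hessian at any point is diag(C_pp, C_qq) = diag(4(3p^2 + 6p - 1), 4(3q^2 - 1)).
At (-1, -1): H = diag(-16, 8).
The eigenvalues have opposite signs, so H is indefinite: a saddle point.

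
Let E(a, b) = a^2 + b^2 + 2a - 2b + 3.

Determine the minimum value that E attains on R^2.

1

E(a,b) separates as P(a) + Q(b) + 3, so its minimum is min P + min Q + 3.
P'(a) = 2a + 2 vanishes at a ∈ {-1}; Q'(b) = 2b - 2 vanishes at b ∈ {1}.
Local minima of P (where P''>0): P(-1)=-1. Local minima of Q: Q(1)=-1.
So the global minimum of E is P(-1) + Q(1) + 3 = -1 − 1 + 3 = 1, attained at (-1, 1).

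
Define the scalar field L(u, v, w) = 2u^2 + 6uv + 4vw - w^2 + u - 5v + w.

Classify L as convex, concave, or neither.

L is quadratic, so its Hessian is the constant matrix H = [[4, 6, 0], [6, 0, 4], [0, 4, -2]].
Leading principal minors: 4, -36, 8.
Neither pattern holds ⇒ H is indefinite ⇒ neither convex nor concave.

neither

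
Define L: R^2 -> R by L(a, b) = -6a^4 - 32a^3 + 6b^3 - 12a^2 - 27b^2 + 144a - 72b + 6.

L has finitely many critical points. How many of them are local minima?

L separates as a function of a plus a function of b, so ∇L=0 decouples.
∂L/∂a = -24(a - 1)(a + 2)(a + 3) = 0 at a ∈ {-3, -2, 1}; ∂L/∂b = 18(b - 4)(b + 1) = 0 at b ∈ {-1, 4}.
The Hessian is diagonal: diag(L_aa, L_bb). Second derivatives: L_aa(-3)=-96, L_aa(-2)=72, L_aa(1)=-288; L_bb(-1)=-90, L_bb(4)=90.
Local minima occur where both diagonal entries positive: (-2, 4). Count: 1.

1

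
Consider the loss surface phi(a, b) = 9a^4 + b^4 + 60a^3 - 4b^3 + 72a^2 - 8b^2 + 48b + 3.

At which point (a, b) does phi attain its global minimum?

phi(a,b) separates as P(a) + Q(b) + 3, so its minimum is min P + min Q + 3.
P'(a) = 36a(a + 1)(a + 4) vanishes at a ∈ {-4, -1, 0}; Q'(b) = 4(b - 3)(b - 2)(b + 2) vanishes at b ∈ {-2, 2, 3}.
Local minima of P (where P''>0): P(-4)=-384, P(0)=0. Local minima of Q: Q(-2)=-80, Q(3)=45.
So the global minimum of phi is P(-4) + Q(-2) + 3 = -384 − 80 + 3 = -461, attained at (-4, -2).

(-4, -2)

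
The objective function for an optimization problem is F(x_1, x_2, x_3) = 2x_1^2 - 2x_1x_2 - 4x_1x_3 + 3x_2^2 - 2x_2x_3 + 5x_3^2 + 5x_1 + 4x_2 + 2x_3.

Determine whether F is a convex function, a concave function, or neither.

F is quadratic, so its Hessian is the constant matrix H = [[4, -2, -4], [-2, 6, -2], [-4, -2, 10]].
Leading principal minors: 4, 20, 56.
All positive ⇒ H ≻ 0 ⇒ convex.

convex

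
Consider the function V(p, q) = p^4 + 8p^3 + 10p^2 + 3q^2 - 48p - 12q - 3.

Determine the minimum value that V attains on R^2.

-44

V(p,q) separates as A(p) + B(q) − 3, so its minimum is min A + min B − 3.
A'(p) = 4(p - 1)(p + 3)(p + 4) vanishes at p ∈ {-4, -3, 1}; B'(q) = 6q - 12 vanishes at q ∈ {2}.
Local minima of A (where A''>0): A(-4)=96, A(1)=-29. Local minima of B: B(2)=-12.
So the global minimum of V is A(1) + B(2) − 3 = -29 − 12 − 3 = -44, attained at (1, 2).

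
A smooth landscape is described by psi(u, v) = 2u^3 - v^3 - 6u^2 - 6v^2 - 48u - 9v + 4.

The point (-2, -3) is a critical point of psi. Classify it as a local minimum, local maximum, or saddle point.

saddle point

The mixed partial ∂²psi/∂u∂v is 0, so the Hessian at any point is diag(psi_uu, psi_vv) = diag(12(u - 1), -6(v + 2)).
At (-2, -3): H = diag(-36, 6).
The eigenvalues have opposite signs, so H is indefinite: a saddle point.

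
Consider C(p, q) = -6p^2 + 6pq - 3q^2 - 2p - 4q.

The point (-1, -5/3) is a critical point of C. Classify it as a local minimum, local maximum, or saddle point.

The Hessian of C is constant: H = [[-12, 6], [6, -6]].
det(H) = (-12)·(-6) − 6² = 36.
det(H) > 0 and tr(H) = -18 < 0, so H is negative definite and the point is a local maximum.

local maximum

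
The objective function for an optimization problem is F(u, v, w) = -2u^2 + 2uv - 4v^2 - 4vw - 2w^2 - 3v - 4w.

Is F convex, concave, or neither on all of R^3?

F is quadratic, so its Hessian is the constant matrix H = [[-4, 2, 0], [2, -8, -4], [0, -4, -4]].
Leading principal minors: -4, 28, -48.
Signs alternate −, +, − ⇒ H ≺ 0 ⇒ concave.

concave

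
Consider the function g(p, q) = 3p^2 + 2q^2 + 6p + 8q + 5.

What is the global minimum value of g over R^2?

g(p,q) separates as A(p) + B(q) + 5, so its minimum is min A + min B + 5.
A'(p) = 6p + 6 vanishes at p ∈ {-1}; B'(q) = 4q + 8 vanishes at q ∈ {-2}.
Local minima of A (where A''>0): A(-1)=-3. Local minima of B: B(-2)=-8.
So the global minimum of g is A(-1) + B(-2) + 5 = -3 − 8 + 5 = -6, attained at (-1, -2).

-6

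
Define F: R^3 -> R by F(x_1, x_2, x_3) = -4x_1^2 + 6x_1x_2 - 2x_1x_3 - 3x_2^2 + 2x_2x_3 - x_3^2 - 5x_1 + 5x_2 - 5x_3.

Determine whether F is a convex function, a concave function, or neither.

concave

F is quadratic, so its Hessian is the constant matrix H = [[-8, 6, -2], [6, -6, 2], [-2, 2, -2]].
Leading principal minors: -8, 12, -16.
Signs alternate −, +, − ⇒ H ≺ 0 ⇒ concave.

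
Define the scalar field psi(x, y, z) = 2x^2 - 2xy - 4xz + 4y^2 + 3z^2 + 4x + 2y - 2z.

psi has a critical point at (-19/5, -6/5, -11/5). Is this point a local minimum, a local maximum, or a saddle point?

local minimum

The Hessian is constant: H = [[4, -2, -4], [-2, 8, 0], [-4, 0, 6]].
Leading principal minors: Δ₁ = 4, Δ₂ = 28, Δ₃ = 40.
All leading minors are positive, so H is positive definite: a local minimum.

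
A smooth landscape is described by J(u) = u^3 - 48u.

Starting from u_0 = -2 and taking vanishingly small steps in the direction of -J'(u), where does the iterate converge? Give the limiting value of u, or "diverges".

4

J'(u) = 3(u - 4)(u + 4), so J'(-2) = -36.
Gradient descent moves in the -J' direction, i.e. u is increasing.
The nearest critical point in that direction is u = 4, where J'' = 24 > 0 (a local minimum). The iterate converges there.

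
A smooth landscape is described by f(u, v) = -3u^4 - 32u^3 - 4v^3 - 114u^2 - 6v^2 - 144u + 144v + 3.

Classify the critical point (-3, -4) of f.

The mixed partial ∂²f/∂u∂v is 0, so the Hessian at any point is diag(f_uu, f_vv) = diag(-12(3u^2 + 16u + 19), -12(2v + 1)).
At (-3, -4): H = diag(24, 84).
Both eigenvalues are positive, so H is positive definite: a local minimum.

local minimum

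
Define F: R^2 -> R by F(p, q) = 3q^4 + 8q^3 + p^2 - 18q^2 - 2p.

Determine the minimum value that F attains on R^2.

F(p,q) separates as A(p) + B(q), so its minimum is min A + min B.
A'(p) = 2p - 2 vanishes at p ∈ {1}; B'(q) = 12q(q - 1)(q + 3) vanishes at q ∈ {-3, 0, 1}.
Local minima of A (where A''>0): A(1)=-1. Local minima of B: B(-3)=-135, B(1)=-7.
So the global minimum of F is A(1) + B(-3) = -1 − 135 = -136, attained at (1, -3).

-136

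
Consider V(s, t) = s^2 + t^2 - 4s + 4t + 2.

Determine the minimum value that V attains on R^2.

-6

V(s,t) separates as P(s) + Q(t) + 2, so its minimum is min P + min Q + 2.
P'(s) = 2s - 4 vanishes at s ∈ {2}; Q'(t) = 2(t + 2) vanishes at t ∈ {-2}.
Local minima of P (where P''>0): P(2)=-4. Local minima of Q: Q(-2)=-4.
So the global minimum of V is P(2) + Q(-2) + 2 = -4 − 4 + 2 = -6, attained at (2, -2).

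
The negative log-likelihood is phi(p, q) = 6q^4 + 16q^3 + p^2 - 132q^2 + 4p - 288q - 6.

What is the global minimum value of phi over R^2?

-1144

phi(p,q) separates as A(p) + B(q) − 6, so its minimum is min A + min B − 6.
A'(p) = 2p + 4 vanishes at p ∈ {-2}; B'(q) = 24(q - 3)(q + 1)(q + 4) vanishes at q ∈ {-4, -1, 3}.
Local minima of A (where A''>0): A(-2)=-4. Local minima of B: B(-4)=-448, B(3)=-1134.
So the global minimum of phi is A(-2) + B(3) − 6 = -4 − 1134 − 6 = -1144, attained at (-2, 3).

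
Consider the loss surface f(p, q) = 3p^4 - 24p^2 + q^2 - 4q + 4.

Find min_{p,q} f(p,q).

f(p,q) separates as A(p) + B(q) + 4, so its minimum is min A + min B + 4.
A'(p) = 12p(p - 2)(p + 2) vanishes at p ∈ {-2, 0, 2}; B'(q) = 2q - 4 vanishes at q ∈ {2}.
Local minima of A (where A''>0): A(-2)=-48, A(2)=-48. Local minima of B: B(2)=-4.
So the global minimum of f is A(-2) + B(2) + 4 = -48 − 4 + 4 = -48, attained at (-2, 2).

-48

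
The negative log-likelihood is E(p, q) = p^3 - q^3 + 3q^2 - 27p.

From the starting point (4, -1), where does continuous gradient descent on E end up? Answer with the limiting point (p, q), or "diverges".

E is separable, so gradient descent decouples: p follows -∂E/∂p, q follows -∂E/∂q.
∂E/∂p = 3(p - 3)(p + 3); at p=4 this is 21, so p decreases.
∂E/∂q = -3q(q - 2); at q=-1 this is -9, so q increases.
p converges to its nearest critical value 3 (a local min of the p-part); q converges to 0. The iterate converges to (3, 0).

(3, 0)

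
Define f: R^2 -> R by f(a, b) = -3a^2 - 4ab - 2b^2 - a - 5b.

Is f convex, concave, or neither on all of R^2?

f is quadratic, so its Hessian is the constant matrix H = [[-6, -4], [-4, -4]].
det(H) = 8, tr(H) = -10.
det(H) > 0 and tr(H) < 0, so H is negative definite everywhere: concave.

concave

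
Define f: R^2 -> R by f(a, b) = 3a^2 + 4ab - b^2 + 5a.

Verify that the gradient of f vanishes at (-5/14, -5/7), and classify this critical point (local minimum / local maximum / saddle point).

saddle point

∇f = (6a + 4b + 5, 4a - 2b); substituting (-5/14, -5/7) gives ∇f = (0, 0), so (-5/14, -5/7) is indeed a critical point.
The Hessian of f is constant: H = [[6, 4], [4, -2]].
det(H) = 6·(-2) − 4² = -28.
Since det(H) < 0, H is indefinite and the critical point is a saddle point.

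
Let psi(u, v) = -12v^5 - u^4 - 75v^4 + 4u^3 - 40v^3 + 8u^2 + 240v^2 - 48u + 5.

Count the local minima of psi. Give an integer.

psi separates as a function of u plus a function of v, so ∇psi=0 decouples.
∂psi/∂u = -4(u - 3)(u - 2)(u + 2) = 0 at u ∈ {-2, 2, 3}; ∂psi/∂v = -60v(v - 1)(v + 2)(v + 4) = 0 at v ∈ {-4, -2, 0, 1}.
The Hessian is diagonal: diag(psi_uu, psi_vv). Second derivatives: psi_uu(-2)=-80, psi_uu(2)=16, psi_uu(3)=-20; psi_vv(-4)=2400, psi_vv(-2)=-720, psi_vv(0)=480, psi_vv(1)=-900.
Local minima occur where both diagonal entries positive: (2, -4), (2, 0). Count: 2.

2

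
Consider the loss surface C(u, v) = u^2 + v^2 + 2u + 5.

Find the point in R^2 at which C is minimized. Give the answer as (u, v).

(-1, 0)

C(u,v) separates as P(u) + Q(v) + 5, so its minimum is min P + min Q + 5.
P'(u) = 2u + 2 vanishes at u ∈ {-1}; Q'(v) = 2v vanishes at v ∈ {0}.
Local minima of P (where P''>0): P(-1)=-1. Local minima of Q: Q(0)=0.
So the global minimum of C is P(-1) + Q(0) + 5 = -1 + 0 + 5 = 4, attained at (-1, 0).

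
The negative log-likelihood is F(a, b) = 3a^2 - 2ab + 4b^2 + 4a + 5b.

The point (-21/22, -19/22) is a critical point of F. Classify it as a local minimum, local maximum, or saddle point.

The Hessian of F is constant: H = [[6, -2], [-2, 8]].
det(H) = 6·8 − (-2)² = 44.
det(H) > 0 and tr(H) = 14 > 0, so H is positive definite and the point is a local minimum.

local minimum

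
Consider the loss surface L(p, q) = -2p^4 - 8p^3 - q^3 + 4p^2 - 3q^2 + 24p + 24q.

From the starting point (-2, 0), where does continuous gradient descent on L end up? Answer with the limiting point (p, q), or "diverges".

L is separable, so gradient descent decouples: p follows -∂L/∂p, q follows -∂L/∂q.
∂L/∂p = -8(p - 1)(p + 1)(p + 3); at p=-2 this is -24, so p increases.
∂L/∂q = -3(q - 2)(q + 4); at q=0 this is 24, so q decreases.
p converges to its nearest critical value -1 (a local min of the p-part); q converges to -4. The iterate converges to (-1, -4).

(-1, -4)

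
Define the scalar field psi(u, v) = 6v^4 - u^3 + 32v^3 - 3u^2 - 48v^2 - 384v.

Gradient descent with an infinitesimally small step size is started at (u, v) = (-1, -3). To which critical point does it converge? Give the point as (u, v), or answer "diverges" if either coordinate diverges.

psi is separable, so gradient descent decouples: u follows -∂psi/∂u, v follows -∂psi/∂v.
∂psi/∂u = -3u(u + 2); at u=-1 this is 3, so u decreases.
∂psi/∂v = 24(v - 2)(v + 2)(v + 4); at v=-3 this is 120, so v decreases.
u converges to its nearest critical value -2 (a local min of the u-part); v converges to -4. The iterate converges to (-2, -4).

(-2, -4)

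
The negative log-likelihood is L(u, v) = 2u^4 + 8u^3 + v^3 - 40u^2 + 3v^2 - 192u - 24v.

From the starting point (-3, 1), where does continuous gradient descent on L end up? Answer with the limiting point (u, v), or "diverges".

(-4, 2)

L is separable, so gradient descent decouples: u follows -∂L/∂u, v follows -∂L/∂v.
∂L/∂u = 8(u - 3)(u + 2)(u + 4); at u=-3 this is 48, so u decreases.
∂L/∂v = 3(v - 2)(v + 4); at v=1 this is -15, so v increases.
u converges to its nearest critical value -4 (a local min of the u-part); v converges to 2. The iterate converges to (-4, 2).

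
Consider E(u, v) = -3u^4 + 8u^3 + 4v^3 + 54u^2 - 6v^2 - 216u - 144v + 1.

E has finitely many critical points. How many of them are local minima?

E separates as a function of u plus a function of v, so ∇E=0 decouples.
∂E/∂u = -12(u - 3)(u - 2)(u + 3) = 0 at u ∈ {-3, 2, 3}; ∂E/∂v = 12(v - 4)(v + 3) = 0 at v ∈ {-3, 4}.
The Hessian is diagonal: diag(E_uu, E_vv). Second derivatives: E_uu(-3)=-360, E_uu(2)=60, E_uu(3)=-72; E_vv(-3)=-84, E_vv(4)=84.
Local minima occur where both diagonal entries positive: (2, 4). Count: 1.

1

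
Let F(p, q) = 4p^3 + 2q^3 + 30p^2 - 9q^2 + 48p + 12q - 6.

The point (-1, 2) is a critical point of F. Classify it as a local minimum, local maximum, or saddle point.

local minimum

The mixed partial ∂²F/∂p∂q is 0, so the Hessian at any point is diag(F_pp, F_qq) = diag(12(2p + 5), 6(2q - 3)).
At (-1, 2): H = diag(36, 6).
Both eigenvalues are positive, so H is positive definite: a local minimum.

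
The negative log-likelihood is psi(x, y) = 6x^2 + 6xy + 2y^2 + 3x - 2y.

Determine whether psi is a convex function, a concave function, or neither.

psi is quadratic, so its Hessian is the constant matrix H = [[12, 6], [6, 4]].
det(H) = 12, tr(H) = 16.
det(H) > 0 and tr(H) > 0, so H is positive definite everywhere: convex.

convex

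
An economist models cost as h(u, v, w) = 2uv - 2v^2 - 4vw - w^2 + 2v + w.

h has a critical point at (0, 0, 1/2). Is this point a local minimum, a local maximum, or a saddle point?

saddle point

The Hessian is constant: H = [[0, 2, 0], [2, -4, -4], [0, -4, -2]].
Leading principal minors: Δ₁ = 0, Δ₂ = -4, Δ₃ = 8.
The minors fit neither the all-positive nor the alternating-sign pattern, so H is indefinite: a saddle point.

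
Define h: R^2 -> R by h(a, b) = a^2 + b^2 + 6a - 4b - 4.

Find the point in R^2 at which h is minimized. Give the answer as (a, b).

(-3, 2)

h(a,b) separates as P(a) + Q(b) − 4, so its minimum is min P + min Q − 4.
P'(a) = 2a + 6 vanishes at a ∈ {-3}; Q'(b) = 2b - 4 vanishes at b ∈ {2}.
Local minima of P (where P''>0): P(-3)=-9. Local minima of Q: Q(2)=-4.
So the global minimum of h is P(-3) + Q(2) − 4 = -9 − 4 − 4 = -17, attained at (-3, 2).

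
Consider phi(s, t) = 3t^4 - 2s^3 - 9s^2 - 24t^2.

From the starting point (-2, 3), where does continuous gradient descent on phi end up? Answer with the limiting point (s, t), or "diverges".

(-3, 2)

phi is separable, so gradient descent decouples: s follows -∂phi/∂s, t follows -∂phi/∂t.
∂phi/∂s = -6s(s + 3); at s=-2 this is 12, so s decreases.
∂phi/∂t = 12t(t - 2)(t + 2); at t=3 this is 180, so t decreases.
s converges to its nearest critical value -3 (a local min of the s-part); t converges to 2. The iterate converges to (-3, 2).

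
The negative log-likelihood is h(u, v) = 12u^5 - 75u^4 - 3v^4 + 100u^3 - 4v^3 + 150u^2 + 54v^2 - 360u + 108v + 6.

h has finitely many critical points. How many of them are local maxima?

4

h separates as a function of u plus a function of v, so ∇h=0 decouples.
∂h/∂u = 60(u - 3)(u - 2)(u - 1)(u + 1) = 0 at u ∈ {-1, 1, 2, 3}; ∂h/∂v = -12(v - 3)(v + 1)(v + 3) = 0 at v ∈ {-3, -1, 3}.
The Hessian is diagonal: diag(h_uu, h_vv). Second derivatives: h_uu(-1)=-1440, h_uu(1)=240, h_uu(2)=-180, h_uu(3)=480; h_vv(-3)=-144, h_vv(-1)=96, h_vv(3)=-288.
Local maxima occur where both diagonal entries negative: (-1, -3), (-1, 3), (2, -3), (2, 3). Count: 4.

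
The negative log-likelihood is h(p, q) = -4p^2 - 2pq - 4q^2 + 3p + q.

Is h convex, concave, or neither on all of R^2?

concave

h is quadratic, so its Hessian is the constant matrix H = [[-8, -2], [-2, -8]].
det(H) = 60, tr(H) = -16.
det(H) > 0 and tr(H) < 0, so H is negative definite everywhere: concave.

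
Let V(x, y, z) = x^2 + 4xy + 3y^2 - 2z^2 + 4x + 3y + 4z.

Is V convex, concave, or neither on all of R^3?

V is quadratic, so its Hessian is the constant matrix H = [[2, 4, 0], [4, 6, 0], [0, 0, -4]].
Leading principal minors: 2, -4, 16.
Neither pattern holds ⇒ H is indefinite ⇒ neither convex nor concave.

neither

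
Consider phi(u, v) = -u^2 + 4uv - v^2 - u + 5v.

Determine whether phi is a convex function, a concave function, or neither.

neither

phi is quadratic, so its Hessian is the constant matrix H = [[-2, 4], [4, -2]].
det(H) = -12, tr(H) = -4.
det(H) < 0, so H is indefinite: neither convex nor concave.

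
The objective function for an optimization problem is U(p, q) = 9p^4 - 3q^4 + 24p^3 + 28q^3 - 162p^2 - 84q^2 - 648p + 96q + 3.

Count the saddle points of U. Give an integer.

U separates as a function of p plus a function of q, so ∇U=0 decouples.
∂U/∂p = 36(p - 3)(p + 2)(p + 3) = 0 at p ∈ {-3, -2, 3}; ∂U/∂q = -12(q - 4)(q - 2)(q - 1) = 0 at q ∈ {1, 2, 4}.
The Hessian is diagonal: diag(U_pp, U_qq). Second derivatives: U_pp(-3)=216, U_pp(-2)=-180, U_pp(3)=1080; U_qq(1)=-36, U_qq(2)=24, U_qq(4)=-72.
Saddle points occur where the two diagonal entries have opposite signs: (-3, 1), (-3, 4), (-2, 2), (3, 1), (3, 4). Count: 5.

5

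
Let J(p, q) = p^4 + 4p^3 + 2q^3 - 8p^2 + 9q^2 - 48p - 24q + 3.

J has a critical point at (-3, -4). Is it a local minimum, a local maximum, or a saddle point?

The mixed partial ∂²J/∂p∂q is 0, so the Hessian at any point is diag(J_pp, J_qq) = diag(4(3p^2 + 6p - 4), 6(2q + 3)).
At (-3, -4): H = diag(20, -30).
The eigenvalues have opposite signs, so H is indefinite: a saddle point.

saddle point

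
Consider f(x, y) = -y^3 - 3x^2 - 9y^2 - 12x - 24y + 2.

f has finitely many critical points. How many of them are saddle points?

1

f separates as a function of x plus a function of y, so ∇f=0 decouples.
∂f/∂x = -6(x + 2) = 0 at x ∈ {-2}; ∂f/∂y = -3(y + 2)(y + 4) = 0 at y ∈ {-4, -2}.
The Hessian is diagonal: diag(f_xx, f_yy). Second derivatives: f_xx(-2)=-6; f_yy(-4)=6, f_yy(-2)=-6.
Saddle points occur where the two diagonal entries have opposite signs: (-2, -4). Count: 1.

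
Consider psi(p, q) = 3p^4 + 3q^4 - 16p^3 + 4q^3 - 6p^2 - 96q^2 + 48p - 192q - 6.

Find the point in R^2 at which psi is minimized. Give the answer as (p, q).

psi(p,q) separates as A(p) + B(q) − 6, so its minimum is min A + min B − 6.
A'(p) = 12(p - 4)(p - 1)(p + 1) vanishes at p ∈ {-1, 1, 4}; B'(q) = 12(q - 4)(q + 1)(q + 4) vanishes at q ∈ {-4, -1, 4}.
Local minima of A (where A''>0): A(-1)=-35, A(4)=-160. Local minima of B: B(-4)=-256, B(4)=-1280.
So the global minimum of psi is A(4) + B(4) − 6 = -160 − 1280 − 6 = -1446, attained at (4, 4).

(4, 4)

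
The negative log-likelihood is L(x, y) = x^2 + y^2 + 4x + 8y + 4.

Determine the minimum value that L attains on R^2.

-16

L(x,y) separates as P(x) + Q(y) + 4, so its minimum is min P + min Q + 4.
P'(x) = 2x + 4 vanishes at x ∈ {-2}; Q'(y) = 2y + 8 vanishes at y ∈ {-4}.
Local minima of P (where P''>0): P(-2)=-4. Local minima of Q: Q(-4)=-16.
So the global minimum of L is P(-2) + Q(-4) + 4 = -4 − 16 + 4 = -16, attained at (-2, -4).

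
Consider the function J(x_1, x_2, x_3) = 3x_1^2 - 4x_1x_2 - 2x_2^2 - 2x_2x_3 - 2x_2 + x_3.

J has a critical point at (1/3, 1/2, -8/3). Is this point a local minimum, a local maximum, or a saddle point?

The Hessian is constant: H = [[6, -4, 0], [-4, -4, -2], [0, -2, 0]].
Leading principal minors: Δ₁ = 6, Δ₂ = -40, Δ₃ = -24.
The minors fit neither the all-positive nor the alternating-sign pattern, so H is indefinite: a saddle point.

saddle point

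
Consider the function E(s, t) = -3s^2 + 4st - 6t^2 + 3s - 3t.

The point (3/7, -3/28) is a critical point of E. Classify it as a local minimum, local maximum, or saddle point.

local maximum

The Hessian of E is constant: H = [[-6, 4], [4, -12]].
det(H) = (-6)·(-12) − 4² = 56.
det(H) > 0 and tr(H) = -18 < 0, so H is negative definite and the point is a local maximum.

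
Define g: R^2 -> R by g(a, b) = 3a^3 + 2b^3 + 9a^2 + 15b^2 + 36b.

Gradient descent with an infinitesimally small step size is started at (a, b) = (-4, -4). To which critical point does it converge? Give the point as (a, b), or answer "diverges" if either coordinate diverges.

diverges

g is separable, so gradient descent decouples: a follows -∂g/∂a, b follows -∂g/∂b.
∂g/∂a = 9a(a + 2); at a=-4 this is 72, so a decreases.
∂g/∂b = 6(b + 2)(b + 3); at b=-4 this is 12, so b decreases.
The a-coordinate has no critical point in that direction and runs off to infinity.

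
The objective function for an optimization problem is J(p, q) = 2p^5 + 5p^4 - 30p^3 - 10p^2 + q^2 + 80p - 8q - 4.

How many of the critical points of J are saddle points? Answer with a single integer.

J separates as a function of p plus a function of q, so ∇J=0 decouples.
∂J/∂p = 10(p - 2)(p - 1)(p + 1)(p + 4) = 0 at p ∈ {-4, -1, 1, 2}; ∂J/∂q = 2(q - 4) = 0 at q ∈ {4}.
The Hessian is diagonal: diag(J_pp, J_qq). Second derivatives: J_pp(-4)=-900, J_pp(-1)=180, J_pp(1)=-100, J_pp(2)=180; J_qq(4)=2.
Saddle points occur where the two diagonal entries have opposite signs: (-4, 4), (1, 4). Count: 2.

2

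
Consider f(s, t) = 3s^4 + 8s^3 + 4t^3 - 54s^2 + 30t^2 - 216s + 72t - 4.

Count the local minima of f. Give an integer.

f separates as a function of s plus a function of t, so ∇f=0 decouples.
∂f/∂s = 12(s - 3)(s + 2)(s + 3) = 0 at s ∈ {-3, -2, 3}; ∂f/∂t = 12(t + 2)(t + 3) = 0 at t ∈ {-3, -2}.
The Hessian is diagonal: diag(f_ss, f_tt). Second derivatives: f_ss(-3)=72, f_ss(-2)=-60, f_ss(3)=360; f_tt(-3)=-12, f_tt(-2)=12.
Local minima occur where both diagonal entries positive: (-3, -2), (3, -2). Count: 2.

2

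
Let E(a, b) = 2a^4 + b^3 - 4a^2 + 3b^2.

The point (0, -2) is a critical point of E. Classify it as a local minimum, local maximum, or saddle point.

The mixed partial ∂²E/∂a∂b is 0, so the Hessian at any point is diag(E_aa, E_bb) = diag(8(3a^2 - 1), 6(b + 1)).
At (0, -2): H = diag(-8, -6).
Both eigenvalues are negative, so H is negative definite: a local maximum.

local maximum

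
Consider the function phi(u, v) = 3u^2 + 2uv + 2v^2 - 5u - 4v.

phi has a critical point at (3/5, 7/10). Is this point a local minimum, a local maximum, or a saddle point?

local minimum

The Hessian of phi is constant: H = [[6, 2], [2, 4]].
det(H) = 6·4 − 2² = 20.
det(H) > 0 and tr(H) = 10 > 0, so H is positive definite and the point is a local minimum.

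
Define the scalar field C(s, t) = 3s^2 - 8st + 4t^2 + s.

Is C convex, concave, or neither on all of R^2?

C is quadratic, so its Hessian is the constant matrix H = [[6, -8], [-8, 8]].
det(H) = -16, tr(H) = 14.
det(H) < 0, so H is indefinite: neither convex nor concave.

neither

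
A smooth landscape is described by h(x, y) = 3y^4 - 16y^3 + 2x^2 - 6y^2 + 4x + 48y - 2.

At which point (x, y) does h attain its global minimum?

(-1, 4)

h(x,y) separates as P(x) + Q(y) − 2, so its minimum is min P + min Q − 2.
P'(x) = 4x + 4 vanishes at x ∈ {-1}; Q'(y) = 12(y - 4)(y - 1)(y + 1) vanishes at y ∈ {-1, 1, 4}.
Local minima of P (where P''>0): P(-1)=-2. Local minima of Q: Q(-1)=-35, Q(4)=-160.
So the global minimum of h is P(-1) + Q(4) − 2 = -2 − 160 − 2 = -164, attained at (-1, 4).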